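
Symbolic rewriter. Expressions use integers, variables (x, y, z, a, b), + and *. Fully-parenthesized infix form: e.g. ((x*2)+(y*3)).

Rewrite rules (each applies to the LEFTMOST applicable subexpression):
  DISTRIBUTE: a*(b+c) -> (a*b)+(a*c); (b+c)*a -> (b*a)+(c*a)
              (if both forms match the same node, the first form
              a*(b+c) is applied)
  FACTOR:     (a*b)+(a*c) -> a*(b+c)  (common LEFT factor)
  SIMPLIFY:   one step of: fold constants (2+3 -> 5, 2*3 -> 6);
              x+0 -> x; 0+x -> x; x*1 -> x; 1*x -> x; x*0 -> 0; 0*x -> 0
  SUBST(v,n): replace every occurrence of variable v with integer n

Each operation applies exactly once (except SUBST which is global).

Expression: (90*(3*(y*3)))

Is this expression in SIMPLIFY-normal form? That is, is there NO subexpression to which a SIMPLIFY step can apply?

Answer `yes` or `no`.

Answer: yes

Derivation:
Expression: (90*(3*(y*3)))
Scanning for simplifiable subexpressions (pre-order)...
  at root: (90*(3*(y*3))) (not simplifiable)
  at R: (3*(y*3)) (not simplifiable)
  at RR: (y*3) (not simplifiable)
Result: no simplifiable subexpression found -> normal form.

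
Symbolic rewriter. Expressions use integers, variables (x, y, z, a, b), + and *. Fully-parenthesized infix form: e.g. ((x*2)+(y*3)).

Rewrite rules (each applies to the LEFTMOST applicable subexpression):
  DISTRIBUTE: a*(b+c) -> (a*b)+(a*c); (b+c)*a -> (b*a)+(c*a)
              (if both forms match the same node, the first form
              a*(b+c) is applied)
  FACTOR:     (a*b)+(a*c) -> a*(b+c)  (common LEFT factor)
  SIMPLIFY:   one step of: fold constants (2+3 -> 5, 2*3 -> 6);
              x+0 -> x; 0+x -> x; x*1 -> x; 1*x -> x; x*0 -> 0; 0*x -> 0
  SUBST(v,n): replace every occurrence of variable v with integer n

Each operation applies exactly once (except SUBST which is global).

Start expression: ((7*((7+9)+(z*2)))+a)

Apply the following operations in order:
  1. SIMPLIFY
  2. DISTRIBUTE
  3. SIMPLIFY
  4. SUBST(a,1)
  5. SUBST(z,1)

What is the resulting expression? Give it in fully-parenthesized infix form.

Start: ((7*((7+9)+(z*2)))+a)
Apply SIMPLIFY at LRL (target: (7+9)): ((7*((7+9)+(z*2)))+a) -> ((7*(16+(z*2)))+a)
Apply DISTRIBUTE at L (target: (7*(16+(z*2)))): ((7*(16+(z*2)))+a) -> (((7*16)+(7*(z*2)))+a)
Apply SIMPLIFY at LL (target: (7*16)): (((7*16)+(7*(z*2)))+a) -> ((112+(7*(z*2)))+a)
Apply SUBST(a,1): ((112+(7*(z*2)))+a) -> ((112+(7*(z*2)))+1)
Apply SUBST(z,1): ((112+(7*(z*2)))+1) -> ((112+(7*(1*2)))+1)

Answer: ((112+(7*(1*2)))+1)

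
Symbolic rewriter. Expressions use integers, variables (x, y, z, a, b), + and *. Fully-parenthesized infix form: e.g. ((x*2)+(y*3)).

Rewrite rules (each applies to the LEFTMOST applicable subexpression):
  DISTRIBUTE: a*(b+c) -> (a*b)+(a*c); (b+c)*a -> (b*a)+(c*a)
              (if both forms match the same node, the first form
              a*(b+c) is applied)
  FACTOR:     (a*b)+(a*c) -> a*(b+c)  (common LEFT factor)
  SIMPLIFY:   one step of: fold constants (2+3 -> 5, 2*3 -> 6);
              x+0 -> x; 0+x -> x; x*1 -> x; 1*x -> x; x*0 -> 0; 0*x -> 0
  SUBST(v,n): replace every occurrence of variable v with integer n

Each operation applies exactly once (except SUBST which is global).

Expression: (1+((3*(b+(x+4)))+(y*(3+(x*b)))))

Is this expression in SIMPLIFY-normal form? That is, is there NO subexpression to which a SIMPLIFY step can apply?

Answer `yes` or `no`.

Expression: (1+((3*(b+(x+4)))+(y*(3+(x*b)))))
Scanning for simplifiable subexpressions (pre-order)...
  at root: (1+((3*(b+(x+4)))+(y*(3+(x*b))))) (not simplifiable)
  at R: ((3*(b+(x+4)))+(y*(3+(x*b)))) (not simplifiable)
  at RL: (3*(b+(x+4))) (not simplifiable)
  at RLR: (b+(x+4)) (not simplifiable)
  at RLRR: (x+4) (not simplifiable)
  at RR: (y*(3+(x*b))) (not simplifiable)
  at RRR: (3+(x*b)) (not simplifiable)
  at RRRR: (x*b) (not simplifiable)
Result: no simplifiable subexpression found -> normal form.

Answer: yes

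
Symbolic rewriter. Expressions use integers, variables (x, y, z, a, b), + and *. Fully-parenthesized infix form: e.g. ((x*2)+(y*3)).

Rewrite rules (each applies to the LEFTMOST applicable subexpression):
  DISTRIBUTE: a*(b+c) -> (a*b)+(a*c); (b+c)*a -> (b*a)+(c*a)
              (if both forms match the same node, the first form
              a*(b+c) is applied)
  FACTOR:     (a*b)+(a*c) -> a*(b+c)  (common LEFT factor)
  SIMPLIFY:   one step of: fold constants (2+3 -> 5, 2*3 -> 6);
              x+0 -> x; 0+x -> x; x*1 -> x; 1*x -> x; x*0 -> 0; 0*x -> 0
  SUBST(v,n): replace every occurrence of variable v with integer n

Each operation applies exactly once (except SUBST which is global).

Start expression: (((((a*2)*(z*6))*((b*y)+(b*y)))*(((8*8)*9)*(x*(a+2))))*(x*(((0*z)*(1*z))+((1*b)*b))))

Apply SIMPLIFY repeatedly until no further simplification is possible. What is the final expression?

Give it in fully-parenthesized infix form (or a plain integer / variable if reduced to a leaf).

Start: (((((a*2)*(z*6))*((b*y)+(b*y)))*(((8*8)*9)*(x*(a+2))))*(x*(((0*z)*(1*z))+((1*b)*b))))
Step 1: at LRLL: (8*8) -> 64; overall: (((((a*2)*(z*6))*((b*y)+(b*y)))*(((8*8)*9)*(x*(a+2))))*(x*(((0*z)*(1*z))+((1*b)*b)))) -> (((((a*2)*(z*6))*((b*y)+(b*y)))*((64*9)*(x*(a+2))))*(x*(((0*z)*(1*z))+((1*b)*b))))
Step 2: at LRL: (64*9) -> 576; overall: (((((a*2)*(z*6))*((b*y)+(b*y)))*((64*9)*(x*(a+2))))*(x*(((0*z)*(1*z))+((1*b)*b)))) -> (((((a*2)*(z*6))*((b*y)+(b*y)))*(576*(x*(a+2))))*(x*(((0*z)*(1*z))+((1*b)*b))))
Step 3: at RRLL: (0*z) -> 0; overall: (((((a*2)*(z*6))*((b*y)+(b*y)))*(576*(x*(a+2))))*(x*(((0*z)*(1*z))+((1*b)*b)))) -> (((((a*2)*(z*6))*((b*y)+(b*y)))*(576*(x*(a+2))))*(x*((0*(1*z))+((1*b)*b))))
Step 4: at RRL: (0*(1*z)) -> 0; overall: (((((a*2)*(z*6))*((b*y)+(b*y)))*(576*(x*(a+2))))*(x*((0*(1*z))+((1*b)*b)))) -> (((((a*2)*(z*6))*((b*y)+(b*y)))*(576*(x*(a+2))))*(x*(0+((1*b)*b))))
Step 5: at RR: (0+((1*b)*b)) -> ((1*b)*b); overall: (((((a*2)*(z*6))*((b*y)+(b*y)))*(576*(x*(a+2))))*(x*(0+((1*b)*b)))) -> (((((a*2)*(z*6))*((b*y)+(b*y)))*(576*(x*(a+2))))*(x*((1*b)*b)))
Step 6: at RRL: (1*b) -> b; overall: (((((a*2)*(z*6))*((b*y)+(b*y)))*(576*(x*(a+2))))*(x*((1*b)*b))) -> (((((a*2)*(z*6))*((b*y)+(b*y)))*(576*(x*(a+2))))*(x*(b*b)))
Fixed point: (((((a*2)*(z*6))*((b*y)+(b*y)))*(576*(x*(a+2))))*(x*(b*b)))

Answer: (((((a*2)*(z*6))*((b*y)+(b*y)))*(576*(x*(a+2))))*(x*(b*b)))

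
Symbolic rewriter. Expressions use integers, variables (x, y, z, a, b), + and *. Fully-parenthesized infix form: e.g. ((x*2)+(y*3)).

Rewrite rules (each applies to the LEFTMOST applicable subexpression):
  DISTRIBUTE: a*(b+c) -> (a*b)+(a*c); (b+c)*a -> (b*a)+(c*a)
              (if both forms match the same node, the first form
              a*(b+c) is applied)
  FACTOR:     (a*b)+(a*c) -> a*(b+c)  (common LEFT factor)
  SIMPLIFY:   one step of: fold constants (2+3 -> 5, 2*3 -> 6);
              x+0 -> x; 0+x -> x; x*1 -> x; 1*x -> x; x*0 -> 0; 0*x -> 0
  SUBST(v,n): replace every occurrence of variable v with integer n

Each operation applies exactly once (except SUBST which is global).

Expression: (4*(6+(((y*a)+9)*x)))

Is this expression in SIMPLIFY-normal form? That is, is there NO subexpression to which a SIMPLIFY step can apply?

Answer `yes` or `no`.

Expression: (4*(6+(((y*a)+9)*x)))
Scanning for simplifiable subexpressions (pre-order)...
  at root: (4*(6+(((y*a)+9)*x))) (not simplifiable)
  at R: (6+(((y*a)+9)*x)) (not simplifiable)
  at RR: (((y*a)+9)*x) (not simplifiable)
  at RRL: ((y*a)+9) (not simplifiable)
  at RRLL: (y*a) (not simplifiable)
Result: no simplifiable subexpression found -> normal form.

Answer: yes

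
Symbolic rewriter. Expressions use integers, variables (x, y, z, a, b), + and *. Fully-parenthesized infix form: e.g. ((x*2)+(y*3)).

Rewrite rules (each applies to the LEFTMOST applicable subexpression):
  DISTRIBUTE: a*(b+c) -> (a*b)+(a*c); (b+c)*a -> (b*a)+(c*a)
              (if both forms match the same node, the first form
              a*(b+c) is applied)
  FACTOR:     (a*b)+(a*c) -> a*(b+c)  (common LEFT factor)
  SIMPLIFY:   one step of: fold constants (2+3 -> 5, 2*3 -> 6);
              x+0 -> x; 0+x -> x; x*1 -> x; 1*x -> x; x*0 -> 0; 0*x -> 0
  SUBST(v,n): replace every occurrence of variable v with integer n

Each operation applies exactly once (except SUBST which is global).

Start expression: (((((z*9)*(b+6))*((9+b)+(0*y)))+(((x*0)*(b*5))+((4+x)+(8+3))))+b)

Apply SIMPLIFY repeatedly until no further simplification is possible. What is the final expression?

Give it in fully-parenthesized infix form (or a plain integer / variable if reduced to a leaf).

Start: (((((z*9)*(b+6))*((9+b)+(0*y)))+(((x*0)*(b*5))+((4+x)+(8+3))))+b)
Step 1: at LLRR: (0*y) -> 0; overall: (((((z*9)*(b+6))*((9+b)+(0*y)))+(((x*0)*(b*5))+((4+x)+(8+3))))+b) -> (((((z*9)*(b+6))*((9+b)+0))+(((x*0)*(b*5))+((4+x)+(8+3))))+b)
Step 2: at LLR: ((9+b)+0) -> (9+b); overall: (((((z*9)*(b+6))*((9+b)+0))+(((x*0)*(b*5))+((4+x)+(8+3))))+b) -> (((((z*9)*(b+6))*(9+b))+(((x*0)*(b*5))+((4+x)+(8+3))))+b)
Step 3: at LRLL: (x*0) -> 0; overall: (((((z*9)*(b+6))*(9+b))+(((x*0)*(b*5))+((4+x)+(8+3))))+b) -> (((((z*9)*(b+6))*(9+b))+((0*(b*5))+((4+x)+(8+3))))+b)
Step 4: at LRL: (0*(b*5)) -> 0; overall: (((((z*9)*(b+6))*(9+b))+((0*(b*5))+((4+x)+(8+3))))+b) -> (((((z*9)*(b+6))*(9+b))+(0+((4+x)+(8+3))))+b)
Step 5: at LR: (0+((4+x)+(8+3))) -> ((4+x)+(8+3)); overall: (((((z*9)*(b+6))*(9+b))+(0+((4+x)+(8+3))))+b) -> (((((z*9)*(b+6))*(9+b))+((4+x)+(8+3)))+b)
Step 6: at LRR: (8+3) -> 11; overall: (((((z*9)*(b+6))*(9+b))+((4+x)+(8+3)))+b) -> (((((z*9)*(b+6))*(9+b))+((4+x)+11))+b)
Fixed point: (((((z*9)*(b+6))*(9+b))+((4+x)+11))+b)

Answer: (((((z*9)*(b+6))*(9+b))+((4+x)+11))+b)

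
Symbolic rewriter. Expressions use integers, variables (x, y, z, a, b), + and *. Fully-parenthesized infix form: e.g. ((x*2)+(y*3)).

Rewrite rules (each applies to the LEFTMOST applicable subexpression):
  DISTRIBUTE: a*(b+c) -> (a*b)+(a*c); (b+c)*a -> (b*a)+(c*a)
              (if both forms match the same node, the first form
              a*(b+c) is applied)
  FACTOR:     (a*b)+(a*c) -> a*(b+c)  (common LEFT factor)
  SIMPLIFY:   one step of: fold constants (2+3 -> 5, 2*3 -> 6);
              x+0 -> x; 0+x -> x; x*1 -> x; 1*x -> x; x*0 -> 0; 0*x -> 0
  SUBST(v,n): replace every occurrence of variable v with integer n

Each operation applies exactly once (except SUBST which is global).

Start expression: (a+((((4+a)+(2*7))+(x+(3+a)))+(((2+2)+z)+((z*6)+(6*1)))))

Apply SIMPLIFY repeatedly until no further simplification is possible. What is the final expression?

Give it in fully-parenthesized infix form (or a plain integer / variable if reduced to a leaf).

Answer: (a+((((4+a)+14)+(x+(3+a)))+((4+z)+((z*6)+6))))

Derivation:
Start: (a+((((4+a)+(2*7))+(x+(3+a)))+(((2+2)+z)+((z*6)+(6*1)))))
Step 1: at RLLR: (2*7) -> 14; overall: (a+((((4+a)+(2*7))+(x+(3+a)))+(((2+2)+z)+((z*6)+(6*1))))) -> (a+((((4+a)+14)+(x+(3+a)))+(((2+2)+z)+((z*6)+(6*1)))))
Step 2: at RRLL: (2+2) -> 4; overall: (a+((((4+a)+14)+(x+(3+a)))+(((2+2)+z)+((z*6)+(6*1))))) -> (a+((((4+a)+14)+(x+(3+a)))+((4+z)+((z*6)+(6*1)))))
Step 3: at RRRR: (6*1) -> 6; overall: (a+((((4+a)+14)+(x+(3+a)))+((4+z)+((z*6)+(6*1))))) -> (a+((((4+a)+14)+(x+(3+a)))+((4+z)+((z*6)+6))))
Fixed point: (a+((((4+a)+14)+(x+(3+a)))+((4+z)+((z*6)+6))))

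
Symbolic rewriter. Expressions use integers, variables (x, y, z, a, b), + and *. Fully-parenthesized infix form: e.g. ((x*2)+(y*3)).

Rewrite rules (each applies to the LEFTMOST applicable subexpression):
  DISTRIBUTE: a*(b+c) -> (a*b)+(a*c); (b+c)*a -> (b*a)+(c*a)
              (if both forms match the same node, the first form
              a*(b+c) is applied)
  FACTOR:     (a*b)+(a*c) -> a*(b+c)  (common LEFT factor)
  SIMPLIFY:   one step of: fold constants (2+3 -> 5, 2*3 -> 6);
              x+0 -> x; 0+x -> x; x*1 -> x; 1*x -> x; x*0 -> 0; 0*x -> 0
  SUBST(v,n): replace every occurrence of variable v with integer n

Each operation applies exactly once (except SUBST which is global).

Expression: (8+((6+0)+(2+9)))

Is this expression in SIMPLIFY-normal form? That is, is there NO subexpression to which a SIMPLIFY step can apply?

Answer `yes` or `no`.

Answer: no

Derivation:
Expression: (8+((6+0)+(2+9)))
Scanning for simplifiable subexpressions (pre-order)...
  at root: (8+((6+0)+(2+9))) (not simplifiable)
  at R: ((6+0)+(2+9)) (not simplifiable)
  at RL: (6+0) (SIMPLIFIABLE)
  at RR: (2+9) (SIMPLIFIABLE)
Found simplifiable subexpr at path RL: (6+0)
One SIMPLIFY step would give: (8+(6+(2+9)))
-> NOT in normal form.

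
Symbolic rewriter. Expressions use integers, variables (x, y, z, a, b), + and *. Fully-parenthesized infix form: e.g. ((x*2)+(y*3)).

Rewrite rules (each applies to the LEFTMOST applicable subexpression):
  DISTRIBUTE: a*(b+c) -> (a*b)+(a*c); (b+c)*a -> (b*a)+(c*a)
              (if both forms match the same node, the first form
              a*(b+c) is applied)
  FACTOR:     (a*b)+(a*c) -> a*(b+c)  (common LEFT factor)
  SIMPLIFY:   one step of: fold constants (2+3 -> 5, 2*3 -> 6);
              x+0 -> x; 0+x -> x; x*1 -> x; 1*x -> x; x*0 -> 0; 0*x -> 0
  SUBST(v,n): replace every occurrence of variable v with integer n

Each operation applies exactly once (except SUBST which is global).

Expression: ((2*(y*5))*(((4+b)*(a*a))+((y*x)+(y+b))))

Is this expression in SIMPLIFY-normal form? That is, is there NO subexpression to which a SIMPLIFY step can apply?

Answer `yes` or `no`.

Answer: yes

Derivation:
Expression: ((2*(y*5))*(((4+b)*(a*a))+((y*x)+(y+b))))
Scanning for simplifiable subexpressions (pre-order)...
  at root: ((2*(y*5))*(((4+b)*(a*a))+((y*x)+(y+b)))) (not simplifiable)
  at L: (2*(y*5)) (not simplifiable)
  at LR: (y*5) (not simplifiable)
  at R: (((4+b)*(a*a))+((y*x)+(y+b))) (not simplifiable)
  at RL: ((4+b)*(a*a)) (not simplifiable)
  at RLL: (4+b) (not simplifiable)
  at RLR: (a*a) (not simplifiable)
  at RR: ((y*x)+(y+b)) (not simplifiable)
  at RRL: (y*x) (not simplifiable)
  at RRR: (y+b) (not simplifiable)
Result: no simplifiable subexpression found -> normal form.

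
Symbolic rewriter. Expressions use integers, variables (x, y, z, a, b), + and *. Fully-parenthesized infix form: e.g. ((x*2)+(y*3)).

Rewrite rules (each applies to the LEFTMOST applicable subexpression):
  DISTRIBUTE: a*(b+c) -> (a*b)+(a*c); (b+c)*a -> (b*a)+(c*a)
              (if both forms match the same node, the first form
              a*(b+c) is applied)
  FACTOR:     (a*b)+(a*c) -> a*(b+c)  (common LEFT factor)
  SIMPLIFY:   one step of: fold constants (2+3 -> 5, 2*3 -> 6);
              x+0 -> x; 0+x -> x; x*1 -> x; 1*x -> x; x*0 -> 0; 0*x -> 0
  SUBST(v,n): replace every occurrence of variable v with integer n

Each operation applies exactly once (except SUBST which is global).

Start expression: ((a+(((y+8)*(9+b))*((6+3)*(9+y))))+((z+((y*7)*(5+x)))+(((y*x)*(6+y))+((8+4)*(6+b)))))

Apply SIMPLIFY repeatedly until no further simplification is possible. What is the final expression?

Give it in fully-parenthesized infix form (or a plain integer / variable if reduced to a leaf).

Answer: ((a+(((y+8)*(9+b))*(9*(9+y))))+((z+((y*7)*(5+x)))+(((y*x)*(6+y))+(12*(6+b)))))

Derivation:
Start: ((a+(((y+8)*(9+b))*((6+3)*(9+y))))+((z+((y*7)*(5+x)))+(((y*x)*(6+y))+((8+4)*(6+b)))))
Step 1: at LRRL: (6+3) -> 9; overall: ((a+(((y+8)*(9+b))*((6+3)*(9+y))))+((z+((y*7)*(5+x)))+(((y*x)*(6+y))+((8+4)*(6+b))))) -> ((a+(((y+8)*(9+b))*(9*(9+y))))+((z+((y*7)*(5+x)))+(((y*x)*(6+y))+((8+4)*(6+b)))))
Step 2: at RRRL: (8+4) -> 12; overall: ((a+(((y+8)*(9+b))*(9*(9+y))))+((z+((y*7)*(5+x)))+(((y*x)*(6+y))+((8+4)*(6+b))))) -> ((a+(((y+8)*(9+b))*(9*(9+y))))+((z+((y*7)*(5+x)))+(((y*x)*(6+y))+(12*(6+b)))))
Fixed point: ((a+(((y+8)*(9+b))*(9*(9+y))))+((z+((y*7)*(5+x)))+(((y*x)*(6+y))+(12*(6+b)))))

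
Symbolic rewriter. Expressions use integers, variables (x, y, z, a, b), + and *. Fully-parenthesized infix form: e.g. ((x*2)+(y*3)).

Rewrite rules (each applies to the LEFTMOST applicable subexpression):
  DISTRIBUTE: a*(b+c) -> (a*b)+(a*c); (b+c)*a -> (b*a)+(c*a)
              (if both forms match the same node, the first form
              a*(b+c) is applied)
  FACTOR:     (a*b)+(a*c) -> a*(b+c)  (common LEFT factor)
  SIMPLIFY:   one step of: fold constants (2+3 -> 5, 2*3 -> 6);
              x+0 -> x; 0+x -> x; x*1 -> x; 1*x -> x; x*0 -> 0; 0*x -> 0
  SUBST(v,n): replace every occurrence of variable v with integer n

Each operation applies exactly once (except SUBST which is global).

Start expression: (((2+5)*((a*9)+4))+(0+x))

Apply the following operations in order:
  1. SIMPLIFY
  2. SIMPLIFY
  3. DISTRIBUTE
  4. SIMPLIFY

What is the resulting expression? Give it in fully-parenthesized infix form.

Answer: (((7*(a*9))+28)+x)

Derivation:
Start: (((2+5)*((a*9)+4))+(0+x))
Apply SIMPLIFY at LL (target: (2+5)): (((2+5)*((a*9)+4))+(0+x)) -> ((7*((a*9)+4))+(0+x))
Apply SIMPLIFY at R (target: (0+x)): ((7*((a*9)+4))+(0+x)) -> ((7*((a*9)+4))+x)
Apply DISTRIBUTE at L (target: (7*((a*9)+4))): ((7*((a*9)+4))+x) -> (((7*(a*9))+(7*4))+x)
Apply SIMPLIFY at LR (target: (7*4)): (((7*(a*9))+(7*4))+x) -> (((7*(a*9))+28)+x)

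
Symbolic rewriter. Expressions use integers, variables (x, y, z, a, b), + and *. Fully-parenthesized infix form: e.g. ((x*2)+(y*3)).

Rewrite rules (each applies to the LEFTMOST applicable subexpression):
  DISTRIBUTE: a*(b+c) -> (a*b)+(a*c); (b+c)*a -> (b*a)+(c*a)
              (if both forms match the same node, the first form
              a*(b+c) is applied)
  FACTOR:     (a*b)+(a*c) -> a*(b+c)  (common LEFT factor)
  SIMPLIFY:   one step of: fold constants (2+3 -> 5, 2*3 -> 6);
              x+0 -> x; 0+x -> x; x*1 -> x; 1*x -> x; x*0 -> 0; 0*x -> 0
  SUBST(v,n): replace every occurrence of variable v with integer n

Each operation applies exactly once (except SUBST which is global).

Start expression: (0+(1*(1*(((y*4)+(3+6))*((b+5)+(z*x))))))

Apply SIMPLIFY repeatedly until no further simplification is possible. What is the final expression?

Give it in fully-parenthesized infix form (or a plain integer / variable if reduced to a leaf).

Start: (0+(1*(1*(((y*4)+(3+6))*((b+5)+(z*x))))))
Step 1: at root: (0+(1*(1*(((y*4)+(3+6))*((b+5)+(z*x)))))) -> (1*(1*(((y*4)+(3+6))*((b+5)+(z*x))))); overall: (0+(1*(1*(((y*4)+(3+6))*((b+5)+(z*x)))))) -> (1*(1*(((y*4)+(3+6))*((b+5)+(z*x)))))
Step 2: at root: (1*(1*(((y*4)+(3+6))*((b+5)+(z*x))))) -> (1*(((y*4)+(3+6))*((b+5)+(z*x)))); overall: (1*(1*(((y*4)+(3+6))*((b+5)+(z*x))))) -> (1*(((y*4)+(3+6))*((b+5)+(z*x))))
Step 3: at root: (1*(((y*4)+(3+6))*((b+5)+(z*x)))) -> (((y*4)+(3+6))*((b+5)+(z*x))); overall: (1*(((y*4)+(3+6))*((b+5)+(z*x)))) -> (((y*4)+(3+6))*((b+5)+(z*x)))
Step 4: at LR: (3+6) -> 9; overall: (((y*4)+(3+6))*((b+5)+(z*x))) -> (((y*4)+9)*((b+5)+(z*x)))
Fixed point: (((y*4)+9)*((b+5)+(z*x)))

Answer: (((y*4)+9)*((b+5)+(z*x)))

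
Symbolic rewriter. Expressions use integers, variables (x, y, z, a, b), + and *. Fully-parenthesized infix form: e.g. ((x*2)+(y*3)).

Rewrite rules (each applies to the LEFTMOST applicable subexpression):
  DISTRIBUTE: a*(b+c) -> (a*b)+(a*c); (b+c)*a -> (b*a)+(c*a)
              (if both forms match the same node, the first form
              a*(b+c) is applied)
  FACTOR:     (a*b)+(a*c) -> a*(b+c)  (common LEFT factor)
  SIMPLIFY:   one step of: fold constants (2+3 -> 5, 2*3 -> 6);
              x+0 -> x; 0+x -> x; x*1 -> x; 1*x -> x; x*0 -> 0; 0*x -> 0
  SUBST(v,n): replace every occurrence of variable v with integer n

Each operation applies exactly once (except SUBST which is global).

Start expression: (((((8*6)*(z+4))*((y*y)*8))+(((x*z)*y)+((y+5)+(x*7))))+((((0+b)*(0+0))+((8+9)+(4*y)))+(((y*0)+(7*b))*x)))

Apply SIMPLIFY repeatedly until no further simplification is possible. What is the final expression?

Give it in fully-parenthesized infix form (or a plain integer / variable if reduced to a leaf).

Answer: ((((48*(z+4))*((y*y)*8))+(((x*z)*y)+((y+5)+(x*7))))+((17+(4*y))+((7*b)*x)))

Derivation:
Start: (((((8*6)*(z+4))*((y*y)*8))+(((x*z)*y)+((y+5)+(x*7))))+((((0+b)*(0+0))+((8+9)+(4*y)))+(((y*0)+(7*b))*x)))
Step 1: at LLLL: (8*6) -> 48; overall: (((((8*6)*(z+4))*((y*y)*8))+(((x*z)*y)+((y+5)+(x*7))))+((((0+b)*(0+0))+((8+9)+(4*y)))+(((y*0)+(7*b))*x))) -> ((((48*(z+4))*((y*y)*8))+(((x*z)*y)+((y+5)+(x*7))))+((((0+b)*(0+0))+((8+9)+(4*y)))+(((y*0)+(7*b))*x)))
Step 2: at RLLL: (0+b) -> b; overall: ((((48*(z+4))*((y*y)*8))+(((x*z)*y)+((y+5)+(x*7))))+((((0+b)*(0+0))+((8+9)+(4*y)))+(((y*0)+(7*b))*x))) -> ((((48*(z+4))*((y*y)*8))+(((x*z)*y)+((y+5)+(x*7))))+(((b*(0+0))+((8+9)+(4*y)))+(((y*0)+(7*b))*x)))
Step 3: at RLLR: (0+0) -> 0; overall: ((((48*(z+4))*((y*y)*8))+(((x*z)*y)+((y+5)+(x*7))))+(((b*(0+0))+((8+9)+(4*y)))+(((y*0)+(7*b))*x))) -> ((((48*(z+4))*((y*y)*8))+(((x*z)*y)+((y+5)+(x*7))))+(((b*0)+((8+9)+(4*y)))+(((y*0)+(7*b))*x)))
Step 4: at RLL: (b*0) -> 0; overall: ((((48*(z+4))*((y*y)*8))+(((x*z)*y)+((y+5)+(x*7))))+(((b*0)+((8+9)+(4*y)))+(((y*0)+(7*b))*x))) -> ((((48*(z+4))*((y*y)*8))+(((x*z)*y)+((y+5)+(x*7))))+((0+((8+9)+(4*y)))+(((y*0)+(7*b))*x)))
Step 5: at RL: (0+((8+9)+(4*y))) -> ((8+9)+(4*y)); overall: ((((48*(z+4))*((y*y)*8))+(((x*z)*y)+((y+5)+(x*7))))+((0+((8+9)+(4*y)))+(((y*0)+(7*b))*x))) -> ((((48*(z+4))*((y*y)*8))+(((x*z)*y)+((y+5)+(x*7))))+(((8+9)+(4*y))+(((y*0)+(7*b))*x)))
Step 6: at RLL: (8+9) -> 17; overall: ((((48*(z+4))*((y*y)*8))+(((x*z)*y)+((y+5)+(x*7))))+(((8+9)+(4*y))+(((y*0)+(7*b))*x))) -> ((((48*(z+4))*((y*y)*8))+(((x*z)*y)+((y+5)+(x*7))))+((17+(4*y))+(((y*0)+(7*b))*x)))
Step 7: at RRLL: (y*0) -> 0; overall: ((((48*(z+4))*((y*y)*8))+(((x*z)*y)+((y+5)+(x*7))))+((17+(4*y))+(((y*0)+(7*b))*x))) -> ((((48*(z+4))*((y*y)*8))+(((x*z)*y)+((y+5)+(x*7))))+((17+(4*y))+((0+(7*b))*x)))
Step 8: at RRL: (0+(7*b)) -> (7*b); overall: ((((48*(z+4))*((y*y)*8))+(((x*z)*y)+((y+5)+(x*7))))+((17+(4*y))+((0+(7*b))*x))) -> ((((48*(z+4))*((y*y)*8))+(((x*z)*y)+((y+5)+(x*7))))+((17+(4*y))+((7*b)*x)))
Fixed point: ((((48*(z+4))*((y*y)*8))+(((x*z)*y)+((y+5)+(x*7))))+((17+(4*y))+((7*b)*x)))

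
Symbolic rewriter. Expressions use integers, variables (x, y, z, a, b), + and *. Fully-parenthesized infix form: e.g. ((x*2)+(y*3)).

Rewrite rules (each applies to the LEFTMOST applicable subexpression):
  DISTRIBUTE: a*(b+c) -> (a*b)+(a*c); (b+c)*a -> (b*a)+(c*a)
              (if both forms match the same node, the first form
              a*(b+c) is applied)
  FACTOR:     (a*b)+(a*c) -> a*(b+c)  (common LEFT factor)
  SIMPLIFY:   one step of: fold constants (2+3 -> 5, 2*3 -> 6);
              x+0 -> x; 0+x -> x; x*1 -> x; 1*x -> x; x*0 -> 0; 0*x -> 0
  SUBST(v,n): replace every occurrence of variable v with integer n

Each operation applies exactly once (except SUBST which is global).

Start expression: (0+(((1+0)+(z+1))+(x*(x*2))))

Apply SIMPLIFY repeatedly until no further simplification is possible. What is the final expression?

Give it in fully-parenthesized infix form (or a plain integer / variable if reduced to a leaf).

Start: (0+(((1+0)+(z+1))+(x*(x*2))))
Step 1: at root: (0+(((1+0)+(z+1))+(x*(x*2)))) -> (((1+0)+(z+1))+(x*(x*2))); overall: (0+(((1+0)+(z+1))+(x*(x*2)))) -> (((1+0)+(z+1))+(x*(x*2)))
Step 2: at LL: (1+0) -> 1; overall: (((1+0)+(z+1))+(x*(x*2))) -> ((1+(z+1))+(x*(x*2)))
Fixed point: ((1+(z+1))+(x*(x*2)))

Answer: ((1+(z+1))+(x*(x*2)))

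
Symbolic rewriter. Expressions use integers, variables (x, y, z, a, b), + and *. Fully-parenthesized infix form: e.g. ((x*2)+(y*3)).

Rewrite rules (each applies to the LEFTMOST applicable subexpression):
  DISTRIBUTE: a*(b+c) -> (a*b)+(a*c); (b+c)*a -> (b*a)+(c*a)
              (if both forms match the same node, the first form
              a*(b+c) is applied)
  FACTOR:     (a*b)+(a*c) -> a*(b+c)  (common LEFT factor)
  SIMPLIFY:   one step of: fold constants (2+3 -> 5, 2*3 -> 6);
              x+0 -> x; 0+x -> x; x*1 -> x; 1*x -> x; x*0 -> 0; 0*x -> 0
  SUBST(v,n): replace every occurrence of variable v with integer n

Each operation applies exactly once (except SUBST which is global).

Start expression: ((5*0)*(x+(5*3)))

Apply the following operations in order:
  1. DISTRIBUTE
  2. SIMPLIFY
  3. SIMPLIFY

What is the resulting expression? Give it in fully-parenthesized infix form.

Start: ((5*0)*(x+(5*3)))
Apply DISTRIBUTE at root (target: ((5*0)*(x+(5*3)))): ((5*0)*(x+(5*3))) -> (((5*0)*x)+((5*0)*(5*3)))
Apply SIMPLIFY at LL (target: (5*0)): (((5*0)*x)+((5*0)*(5*3))) -> ((0*x)+((5*0)*(5*3)))
Apply SIMPLIFY at L (target: (0*x)): ((0*x)+((5*0)*(5*3))) -> (0+((5*0)*(5*3)))

Answer: (0+((5*0)*(5*3)))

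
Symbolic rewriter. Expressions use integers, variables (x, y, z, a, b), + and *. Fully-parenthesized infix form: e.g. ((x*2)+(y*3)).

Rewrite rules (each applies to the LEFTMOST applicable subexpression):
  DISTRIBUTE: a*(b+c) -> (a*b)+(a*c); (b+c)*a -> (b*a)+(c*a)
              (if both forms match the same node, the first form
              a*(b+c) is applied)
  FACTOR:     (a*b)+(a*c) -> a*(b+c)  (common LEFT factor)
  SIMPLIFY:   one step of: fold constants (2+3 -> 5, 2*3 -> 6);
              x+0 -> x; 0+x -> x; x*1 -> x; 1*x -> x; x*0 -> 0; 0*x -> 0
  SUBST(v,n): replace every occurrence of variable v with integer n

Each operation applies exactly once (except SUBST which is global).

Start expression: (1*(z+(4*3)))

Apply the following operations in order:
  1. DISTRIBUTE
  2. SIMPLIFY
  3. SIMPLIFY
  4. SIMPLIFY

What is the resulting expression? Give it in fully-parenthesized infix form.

Start: (1*(z+(4*3)))
Apply DISTRIBUTE at root (target: (1*(z+(4*3)))): (1*(z+(4*3))) -> ((1*z)+(1*(4*3)))
Apply SIMPLIFY at L (target: (1*z)): ((1*z)+(1*(4*3))) -> (z+(1*(4*3)))
Apply SIMPLIFY at R (target: (1*(4*3))): (z+(1*(4*3))) -> (z+(4*3))
Apply SIMPLIFY at R (target: (4*3)): (z+(4*3)) -> (z+12)

Answer: (z+12)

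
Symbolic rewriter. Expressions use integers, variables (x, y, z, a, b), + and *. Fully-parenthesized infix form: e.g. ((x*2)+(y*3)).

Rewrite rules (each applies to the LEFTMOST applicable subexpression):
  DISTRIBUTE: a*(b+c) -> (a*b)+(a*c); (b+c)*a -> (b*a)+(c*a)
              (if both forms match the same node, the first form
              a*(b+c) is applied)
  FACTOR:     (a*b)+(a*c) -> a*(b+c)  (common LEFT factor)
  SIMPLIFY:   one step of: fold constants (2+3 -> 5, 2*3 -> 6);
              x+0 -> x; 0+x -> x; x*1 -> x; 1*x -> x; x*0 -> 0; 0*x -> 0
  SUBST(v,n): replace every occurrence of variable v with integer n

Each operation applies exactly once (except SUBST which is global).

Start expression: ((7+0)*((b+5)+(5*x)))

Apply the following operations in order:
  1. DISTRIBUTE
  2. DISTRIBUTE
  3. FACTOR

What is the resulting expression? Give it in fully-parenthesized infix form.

Start: ((7+0)*((b+5)+(5*x)))
Apply DISTRIBUTE at root (target: ((7+0)*((b+5)+(5*x)))): ((7+0)*((b+5)+(5*x))) -> (((7+0)*(b+5))+((7+0)*(5*x)))
Apply DISTRIBUTE at L (target: ((7+0)*(b+5))): (((7+0)*(b+5))+((7+0)*(5*x))) -> ((((7+0)*b)+((7+0)*5))+((7+0)*(5*x)))
Apply FACTOR at L (target: (((7+0)*b)+((7+0)*5))): ((((7+0)*b)+((7+0)*5))+((7+0)*(5*x))) -> (((7+0)*(b+5))+((7+0)*(5*x)))

Answer: (((7+0)*(b+5))+((7+0)*(5*x)))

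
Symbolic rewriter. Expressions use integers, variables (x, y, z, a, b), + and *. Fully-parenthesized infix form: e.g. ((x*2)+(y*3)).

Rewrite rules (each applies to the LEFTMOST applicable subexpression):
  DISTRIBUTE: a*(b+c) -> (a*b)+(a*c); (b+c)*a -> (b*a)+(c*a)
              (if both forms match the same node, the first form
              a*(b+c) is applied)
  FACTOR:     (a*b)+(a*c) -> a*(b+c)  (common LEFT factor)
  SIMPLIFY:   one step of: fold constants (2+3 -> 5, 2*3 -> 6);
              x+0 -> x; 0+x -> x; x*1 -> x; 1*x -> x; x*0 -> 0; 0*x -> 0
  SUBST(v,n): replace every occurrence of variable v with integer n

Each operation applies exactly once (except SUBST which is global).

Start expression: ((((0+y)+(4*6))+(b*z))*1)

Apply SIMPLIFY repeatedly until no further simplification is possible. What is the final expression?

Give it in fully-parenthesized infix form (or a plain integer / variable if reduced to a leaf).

Start: ((((0+y)+(4*6))+(b*z))*1)
Step 1: at root: ((((0+y)+(4*6))+(b*z))*1) -> (((0+y)+(4*6))+(b*z)); overall: ((((0+y)+(4*6))+(b*z))*1) -> (((0+y)+(4*6))+(b*z))
Step 2: at LL: (0+y) -> y; overall: (((0+y)+(4*6))+(b*z)) -> ((y+(4*6))+(b*z))
Step 3: at LR: (4*6) -> 24; overall: ((y+(4*6))+(b*z)) -> ((y+24)+(b*z))
Fixed point: ((y+24)+(b*z))

Answer: ((y+24)+(b*z))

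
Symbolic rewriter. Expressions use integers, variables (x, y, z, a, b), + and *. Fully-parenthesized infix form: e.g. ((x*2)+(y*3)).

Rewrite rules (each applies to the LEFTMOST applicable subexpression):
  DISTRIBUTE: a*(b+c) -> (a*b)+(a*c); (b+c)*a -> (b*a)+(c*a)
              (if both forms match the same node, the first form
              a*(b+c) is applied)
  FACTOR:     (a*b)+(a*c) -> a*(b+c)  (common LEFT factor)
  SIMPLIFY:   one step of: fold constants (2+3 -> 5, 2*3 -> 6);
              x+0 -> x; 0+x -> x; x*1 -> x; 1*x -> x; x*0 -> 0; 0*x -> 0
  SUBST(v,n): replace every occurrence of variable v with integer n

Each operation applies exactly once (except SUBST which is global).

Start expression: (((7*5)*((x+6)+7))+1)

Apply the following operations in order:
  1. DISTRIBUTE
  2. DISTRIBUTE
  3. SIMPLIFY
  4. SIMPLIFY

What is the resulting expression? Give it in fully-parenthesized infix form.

Start: (((7*5)*((x+6)+7))+1)
Apply DISTRIBUTE at L (target: ((7*5)*((x+6)+7))): (((7*5)*((x+6)+7))+1) -> ((((7*5)*(x+6))+((7*5)*7))+1)
Apply DISTRIBUTE at LL (target: ((7*5)*(x+6))): ((((7*5)*(x+6))+((7*5)*7))+1) -> (((((7*5)*x)+((7*5)*6))+((7*5)*7))+1)
Apply SIMPLIFY at LLLL (target: (7*5)): (((((7*5)*x)+((7*5)*6))+((7*5)*7))+1) -> ((((35*x)+((7*5)*6))+((7*5)*7))+1)
Apply SIMPLIFY at LLRL (target: (7*5)): ((((35*x)+((7*5)*6))+((7*5)*7))+1) -> ((((35*x)+(35*6))+((7*5)*7))+1)

Answer: ((((35*x)+(35*6))+((7*5)*7))+1)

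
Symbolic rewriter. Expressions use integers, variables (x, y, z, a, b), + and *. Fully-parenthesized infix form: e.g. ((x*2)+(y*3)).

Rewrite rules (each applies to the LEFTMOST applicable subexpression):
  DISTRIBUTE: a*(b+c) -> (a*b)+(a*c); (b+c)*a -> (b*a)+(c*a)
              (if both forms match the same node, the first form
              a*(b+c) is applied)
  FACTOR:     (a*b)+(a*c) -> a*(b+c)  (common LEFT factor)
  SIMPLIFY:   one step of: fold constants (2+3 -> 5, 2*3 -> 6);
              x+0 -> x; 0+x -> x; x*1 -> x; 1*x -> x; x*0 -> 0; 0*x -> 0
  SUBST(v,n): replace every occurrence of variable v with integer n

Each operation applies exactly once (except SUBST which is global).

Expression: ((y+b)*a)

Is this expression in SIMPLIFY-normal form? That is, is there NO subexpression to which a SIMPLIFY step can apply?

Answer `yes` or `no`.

Expression: ((y+b)*a)
Scanning for simplifiable subexpressions (pre-order)...
  at root: ((y+b)*a) (not simplifiable)
  at L: (y+b) (not simplifiable)
Result: no simplifiable subexpression found -> normal form.

Answer: yes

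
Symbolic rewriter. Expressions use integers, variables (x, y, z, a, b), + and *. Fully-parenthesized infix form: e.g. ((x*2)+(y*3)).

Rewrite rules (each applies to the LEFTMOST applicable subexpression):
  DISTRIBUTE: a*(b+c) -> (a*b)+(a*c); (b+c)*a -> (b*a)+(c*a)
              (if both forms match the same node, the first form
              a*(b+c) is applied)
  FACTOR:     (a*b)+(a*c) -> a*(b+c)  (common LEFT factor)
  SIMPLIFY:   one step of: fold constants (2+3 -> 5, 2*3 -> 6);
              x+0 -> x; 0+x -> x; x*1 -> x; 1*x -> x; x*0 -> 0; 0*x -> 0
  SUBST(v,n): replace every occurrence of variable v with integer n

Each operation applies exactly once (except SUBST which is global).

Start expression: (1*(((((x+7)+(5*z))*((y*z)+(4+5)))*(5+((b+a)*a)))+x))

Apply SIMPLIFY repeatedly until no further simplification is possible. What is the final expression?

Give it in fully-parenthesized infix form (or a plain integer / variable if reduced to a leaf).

Start: (1*(((((x+7)+(5*z))*((y*z)+(4+5)))*(5+((b+a)*a)))+x))
Step 1: at root: (1*(((((x+7)+(5*z))*((y*z)+(4+5)))*(5+((b+a)*a)))+x)) -> (((((x+7)+(5*z))*((y*z)+(4+5)))*(5+((b+a)*a)))+x); overall: (1*(((((x+7)+(5*z))*((y*z)+(4+5)))*(5+((b+a)*a)))+x)) -> (((((x+7)+(5*z))*((y*z)+(4+5)))*(5+((b+a)*a)))+x)
Step 2: at LLRR: (4+5) -> 9; overall: (((((x+7)+(5*z))*((y*z)+(4+5)))*(5+((b+a)*a)))+x) -> (((((x+7)+(5*z))*((y*z)+9))*(5+((b+a)*a)))+x)
Fixed point: (((((x+7)+(5*z))*((y*z)+9))*(5+((b+a)*a)))+x)

Answer: (((((x+7)+(5*z))*((y*z)+9))*(5+((b+a)*a)))+x)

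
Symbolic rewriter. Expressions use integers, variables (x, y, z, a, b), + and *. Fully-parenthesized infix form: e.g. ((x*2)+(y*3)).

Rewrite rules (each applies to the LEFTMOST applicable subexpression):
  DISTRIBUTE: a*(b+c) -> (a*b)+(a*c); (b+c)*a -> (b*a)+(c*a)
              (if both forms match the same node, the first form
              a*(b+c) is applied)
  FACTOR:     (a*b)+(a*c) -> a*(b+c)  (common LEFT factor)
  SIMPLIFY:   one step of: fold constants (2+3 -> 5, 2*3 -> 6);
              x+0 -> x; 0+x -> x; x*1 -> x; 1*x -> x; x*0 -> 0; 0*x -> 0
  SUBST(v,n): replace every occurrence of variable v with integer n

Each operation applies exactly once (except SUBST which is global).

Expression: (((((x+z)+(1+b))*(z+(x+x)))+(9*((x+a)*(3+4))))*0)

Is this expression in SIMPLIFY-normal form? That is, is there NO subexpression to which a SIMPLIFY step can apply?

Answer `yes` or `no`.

Answer: no

Derivation:
Expression: (((((x+z)+(1+b))*(z+(x+x)))+(9*((x+a)*(3+4))))*0)
Scanning for simplifiable subexpressions (pre-order)...
  at root: (((((x+z)+(1+b))*(z+(x+x)))+(9*((x+a)*(3+4))))*0) (SIMPLIFIABLE)
  at L: ((((x+z)+(1+b))*(z+(x+x)))+(9*((x+a)*(3+4)))) (not simplifiable)
  at LL: (((x+z)+(1+b))*(z+(x+x))) (not simplifiable)
  at LLL: ((x+z)+(1+b)) (not simplifiable)
  at LLLL: (x+z) (not simplifiable)
  at LLLR: (1+b) (not simplifiable)
  at LLR: (z+(x+x)) (not simplifiable)
  at LLRR: (x+x) (not simplifiable)
  at LR: (9*((x+a)*(3+4))) (not simplifiable)
  at LRR: ((x+a)*(3+4)) (not simplifiable)
  at LRRL: (x+a) (not simplifiable)
  at LRRR: (3+4) (SIMPLIFIABLE)
Found simplifiable subexpr at path root: (((((x+z)+(1+b))*(z+(x+x)))+(9*((x+a)*(3+4))))*0)
One SIMPLIFY step would give: 0
-> NOT in normal form.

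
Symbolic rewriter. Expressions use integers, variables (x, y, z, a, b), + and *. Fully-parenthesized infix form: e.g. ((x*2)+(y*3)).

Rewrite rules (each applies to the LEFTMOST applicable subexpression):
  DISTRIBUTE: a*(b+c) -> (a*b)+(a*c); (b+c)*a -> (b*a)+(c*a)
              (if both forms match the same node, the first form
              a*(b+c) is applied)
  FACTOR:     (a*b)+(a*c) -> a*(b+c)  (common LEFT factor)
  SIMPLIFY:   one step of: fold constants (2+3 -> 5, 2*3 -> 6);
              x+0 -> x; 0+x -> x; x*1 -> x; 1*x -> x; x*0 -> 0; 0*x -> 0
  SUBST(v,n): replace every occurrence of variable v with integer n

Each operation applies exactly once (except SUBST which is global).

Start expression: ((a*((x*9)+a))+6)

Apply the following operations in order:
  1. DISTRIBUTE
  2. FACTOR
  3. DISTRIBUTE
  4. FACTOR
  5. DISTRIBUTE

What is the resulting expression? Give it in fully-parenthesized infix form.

Answer: (((a*(x*9))+(a*a))+6)

Derivation:
Start: ((a*((x*9)+a))+6)
Apply DISTRIBUTE at L (target: (a*((x*9)+a))): ((a*((x*9)+a))+6) -> (((a*(x*9))+(a*a))+6)
Apply FACTOR at L (target: ((a*(x*9))+(a*a))): (((a*(x*9))+(a*a))+6) -> ((a*((x*9)+a))+6)
Apply DISTRIBUTE at L (target: (a*((x*9)+a))): ((a*((x*9)+a))+6) -> (((a*(x*9))+(a*a))+6)
Apply FACTOR at L (target: ((a*(x*9))+(a*a))): (((a*(x*9))+(a*a))+6) -> ((a*((x*9)+a))+6)
Apply DISTRIBUTE at L (target: (a*((x*9)+a))): ((a*((x*9)+a))+6) -> (((a*(x*9))+(a*a))+6)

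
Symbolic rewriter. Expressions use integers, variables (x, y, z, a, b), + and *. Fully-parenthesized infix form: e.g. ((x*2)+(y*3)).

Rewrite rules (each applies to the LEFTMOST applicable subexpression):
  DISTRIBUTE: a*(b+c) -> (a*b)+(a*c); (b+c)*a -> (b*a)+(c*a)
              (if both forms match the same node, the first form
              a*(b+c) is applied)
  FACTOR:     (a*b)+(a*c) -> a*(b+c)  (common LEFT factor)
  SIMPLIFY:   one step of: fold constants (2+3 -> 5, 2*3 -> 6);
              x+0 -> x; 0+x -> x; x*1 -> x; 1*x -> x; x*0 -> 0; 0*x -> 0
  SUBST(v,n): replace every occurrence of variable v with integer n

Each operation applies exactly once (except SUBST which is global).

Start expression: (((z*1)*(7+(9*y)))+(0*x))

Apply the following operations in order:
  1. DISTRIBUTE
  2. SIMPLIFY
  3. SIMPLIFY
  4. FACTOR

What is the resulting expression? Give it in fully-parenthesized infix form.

Start: (((z*1)*(7+(9*y)))+(0*x))
Apply DISTRIBUTE at L (target: ((z*1)*(7+(9*y)))): (((z*1)*(7+(9*y)))+(0*x)) -> ((((z*1)*7)+((z*1)*(9*y)))+(0*x))
Apply SIMPLIFY at LLL (target: (z*1)): ((((z*1)*7)+((z*1)*(9*y)))+(0*x)) -> (((z*7)+((z*1)*(9*y)))+(0*x))
Apply SIMPLIFY at LRL (target: (z*1)): (((z*7)+((z*1)*(9*y)))+(0*x)) -> (((z*7)+(z*(9*y)))+(0*x))
Apply FACTOR at L (target: ((z*7)+(z*(9*y)))): (((z*7)+(z*(9*y)))+(0*x)) -> ((z*(7+(9*y)))+(0*x))

Answer: ((z*(7+(9*y)))+(0*x))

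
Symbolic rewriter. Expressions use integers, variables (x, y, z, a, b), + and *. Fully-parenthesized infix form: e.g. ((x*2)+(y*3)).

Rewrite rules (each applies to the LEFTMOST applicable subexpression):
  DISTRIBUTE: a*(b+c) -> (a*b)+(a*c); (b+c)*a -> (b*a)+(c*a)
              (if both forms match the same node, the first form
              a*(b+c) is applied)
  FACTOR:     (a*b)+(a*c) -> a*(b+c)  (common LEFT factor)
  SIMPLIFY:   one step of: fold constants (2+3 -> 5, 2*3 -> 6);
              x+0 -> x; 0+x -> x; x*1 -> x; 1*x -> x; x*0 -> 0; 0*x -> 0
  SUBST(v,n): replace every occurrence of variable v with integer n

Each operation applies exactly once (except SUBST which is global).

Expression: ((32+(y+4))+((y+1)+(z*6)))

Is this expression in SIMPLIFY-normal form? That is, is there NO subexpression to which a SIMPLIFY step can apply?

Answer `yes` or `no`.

Expression: ((32+(y+4))+((y+1)+(z*6)))
Scanning for simplifiable subexpressions (pre-order)...
  at root: ((32+(y+4))+((y+1)+(z*6))) (not simplifiable)
  at L: (32+(y+4)) (not simplifiable)
  at LR: (y+4) (not simplifiable)
  at R: ((y+1)+(z*6)) (not simplifiable)
  at RL: (y+1) (not simplifiable)
  at RR: (z*6) (not simplifiable)
Result: no simplifiable subexpression found -> normal form.

Answer: yes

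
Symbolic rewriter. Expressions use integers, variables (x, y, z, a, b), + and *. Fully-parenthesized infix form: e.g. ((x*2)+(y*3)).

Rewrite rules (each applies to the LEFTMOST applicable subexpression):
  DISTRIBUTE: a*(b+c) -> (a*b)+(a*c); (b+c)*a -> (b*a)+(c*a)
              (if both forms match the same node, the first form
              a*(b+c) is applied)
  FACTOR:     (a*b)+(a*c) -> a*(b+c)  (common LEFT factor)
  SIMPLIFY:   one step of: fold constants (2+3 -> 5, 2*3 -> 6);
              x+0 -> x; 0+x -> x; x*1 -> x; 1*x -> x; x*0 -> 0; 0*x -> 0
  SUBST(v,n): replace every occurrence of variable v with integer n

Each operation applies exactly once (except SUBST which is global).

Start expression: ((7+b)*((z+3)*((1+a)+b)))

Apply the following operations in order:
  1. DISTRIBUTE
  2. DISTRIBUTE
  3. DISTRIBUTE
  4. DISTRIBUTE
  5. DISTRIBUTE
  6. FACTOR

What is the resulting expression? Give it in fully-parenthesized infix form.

Answer: (((7*(((z+3)*1)+((z+3)*a)))+(7*((z+3)*b)))+(b*((z+3)*((1+a)+b))))

Derivation:
Start: ((7+b)*((z+3)*((1+a)+b)))
Apply DISTRIBUTE at root (target: ((7+b)*((z+3)*((1+a)+b)))): ((7+b)*((z+3)*((1+a)+b))) -> ((7*((z+3)*((1+a)+b)))+(b*((z+3)*((1+a)+b))))
Apply DISTRIBUTE at LR (target: ((z+3)*((1+a)+b))): ((7*((z+3)*((1+a)+b)))+(b*((z+3)*((1+a)+b)))) -> ((7*(((z+3)*(1+a))+((z+3)*b)))+(b*((z+3)*((1+a)+b))))
Apply DISTRIBUTE at L (target: (7*(((z+3)*(1+a))+((z+3)*b)))): ((7*(((z+3)*(1+a))+((z+3)*b)))+(b*((z+3)*((1+a)+b)))) -> (((7*((z+3)*(1+a)))+(7*((z+3)*b)))+(b*((z+3)*((1+a)+b))))
Apply DISTRIBUTE at LLR (target: ((z+3)*(1+a))): (((7*((z+3)*(1+a)))+(7*((z+3)*b)))+(b*((z+3)*((1+a)+b)))) -> (((7*(((z+3)*1)+((z+3)*a)))+(7*((z+3)*b)))+(b*((z+3)*((1+a)+b))))
Apply DISTRIBUTE at LL (target: (7*(((z+3)*1)+((z+3)*a)))): (((7*(((z+3)*1)+((z+3)*a)))+(7*((z+3)*b)))+(b*((z+3)*((1+a)+b)))) -> ((((7*((z+3)*1))+(7*((z+3)*a)))+(7*((z+3)*b)))+(b*((z+3)*((1+a)+b))))
Apply FACTOR at LL (target: ((7*((z+3)*1))+(7*((z+3)*a)))): ((((7*((z+3)*1))+(7*((z+3)*a)))+(7*((z+3)*b)))+(b*((z+3)*((1+a)+b)))) -> (((7*(((z+3)*1)+((z+3)*a)))+(7*((z+3)*b)))+(b*((z+3)*((1+a)+b))))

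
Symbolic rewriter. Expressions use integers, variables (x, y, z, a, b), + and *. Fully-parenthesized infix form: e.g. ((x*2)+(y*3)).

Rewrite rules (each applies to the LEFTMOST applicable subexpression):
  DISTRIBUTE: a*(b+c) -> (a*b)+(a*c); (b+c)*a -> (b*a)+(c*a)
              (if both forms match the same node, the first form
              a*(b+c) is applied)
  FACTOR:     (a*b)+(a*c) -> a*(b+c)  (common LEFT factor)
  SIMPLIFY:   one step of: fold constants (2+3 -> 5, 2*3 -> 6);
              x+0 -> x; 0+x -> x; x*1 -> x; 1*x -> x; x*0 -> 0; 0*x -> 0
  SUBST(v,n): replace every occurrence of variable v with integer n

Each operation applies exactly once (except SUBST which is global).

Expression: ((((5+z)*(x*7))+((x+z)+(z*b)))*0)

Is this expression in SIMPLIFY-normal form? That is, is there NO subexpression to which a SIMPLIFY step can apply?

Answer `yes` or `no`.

Expression: ((((5+z)*(x*7))+((x+z)+(z*b)))*0)
Scanning for simplifiable subexpressions (pre-order)...
  at root: ((((5+z)*(x*7))+((x+z)+(z*b)))*0) (SIMPLIFIABLE)
  at L: (((5+z)*(x*7))+((x+z)+(z*b))) (not simplifiable)
  at LL: ((5+z)*(x*7)) (not simplifiable)
  at LLL: (5+z) (not simplifiable)
  at LLR: (x*7) (not simplifiable)
  at LR: ((x+z)+(z*b)) (not simplifiable)
  at LRL: (x+z) (not simplifiable)
  at LRR: (z*b) (not simplifiable)
Found simplifiable subexpr at path root: ((((5+z)*(x*7))+((x+z)+(z*b)))*0)
One SIMPLIFY step would give: 0
-> NOT in normal form.

Answer: no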